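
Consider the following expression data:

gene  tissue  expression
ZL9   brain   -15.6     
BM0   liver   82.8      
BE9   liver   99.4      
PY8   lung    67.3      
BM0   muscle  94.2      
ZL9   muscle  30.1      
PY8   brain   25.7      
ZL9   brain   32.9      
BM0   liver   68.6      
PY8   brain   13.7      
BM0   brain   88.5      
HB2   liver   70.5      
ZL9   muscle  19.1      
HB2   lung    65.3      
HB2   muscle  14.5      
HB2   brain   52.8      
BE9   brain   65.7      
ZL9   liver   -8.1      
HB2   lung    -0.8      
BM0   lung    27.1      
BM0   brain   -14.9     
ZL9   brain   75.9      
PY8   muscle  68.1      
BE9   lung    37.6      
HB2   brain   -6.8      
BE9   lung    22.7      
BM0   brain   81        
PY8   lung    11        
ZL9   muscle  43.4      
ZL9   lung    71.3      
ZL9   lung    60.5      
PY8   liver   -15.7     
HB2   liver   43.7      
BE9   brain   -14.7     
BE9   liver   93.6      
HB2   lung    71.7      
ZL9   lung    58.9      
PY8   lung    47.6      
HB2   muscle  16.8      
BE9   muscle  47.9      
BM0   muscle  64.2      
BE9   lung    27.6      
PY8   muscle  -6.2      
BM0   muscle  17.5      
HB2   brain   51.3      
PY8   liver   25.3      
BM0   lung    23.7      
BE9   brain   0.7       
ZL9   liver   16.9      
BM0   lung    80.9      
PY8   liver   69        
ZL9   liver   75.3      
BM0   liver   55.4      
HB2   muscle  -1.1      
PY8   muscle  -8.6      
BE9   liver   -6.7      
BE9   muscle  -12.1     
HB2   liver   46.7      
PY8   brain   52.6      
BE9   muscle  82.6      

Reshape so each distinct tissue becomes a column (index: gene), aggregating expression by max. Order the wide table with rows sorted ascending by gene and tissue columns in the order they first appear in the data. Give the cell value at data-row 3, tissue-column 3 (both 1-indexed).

With rows sorted ascending by gene, row 3 is gene=HB2. tissue columns in first-appearance order: brain, liver, lung, muscle; column 3 is lung.
Long rows with gene=HB2, tissue=lung: max(65.3, -0.8, 71.7) = 71.7.

71.7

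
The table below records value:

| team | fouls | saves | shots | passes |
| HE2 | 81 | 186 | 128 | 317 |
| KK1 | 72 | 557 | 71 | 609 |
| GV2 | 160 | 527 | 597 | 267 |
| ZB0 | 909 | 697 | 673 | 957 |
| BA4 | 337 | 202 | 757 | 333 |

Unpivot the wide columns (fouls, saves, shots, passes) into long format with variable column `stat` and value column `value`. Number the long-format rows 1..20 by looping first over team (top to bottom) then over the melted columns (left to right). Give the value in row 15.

673

20 rows total (5 × 4). Row 15: index ⌊(15-1)/4⌋ = 3 into team → ZB0; (15-1) mod 4 = 2 into the melted columns → shots.
So row 15 is (ZB0, shots, 673); value = 673.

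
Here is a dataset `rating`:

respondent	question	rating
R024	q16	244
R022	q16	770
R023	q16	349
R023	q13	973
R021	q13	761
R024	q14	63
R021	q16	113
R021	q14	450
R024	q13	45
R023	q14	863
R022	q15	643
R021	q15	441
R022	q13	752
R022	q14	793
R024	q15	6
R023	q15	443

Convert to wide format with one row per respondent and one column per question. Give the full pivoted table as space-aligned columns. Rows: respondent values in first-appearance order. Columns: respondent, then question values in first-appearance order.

Columns: respondent plus the 4 distinct question values (q16, q13, q14, q15).
For example, row R024 column q16 takes rating=244 from the long row (R024, q16).

respondent  q16  q13  q14  q15
R024        244  45   63   6  
R022        770  752  793  643
R023        349  973  863  443
R021        113  761  450  441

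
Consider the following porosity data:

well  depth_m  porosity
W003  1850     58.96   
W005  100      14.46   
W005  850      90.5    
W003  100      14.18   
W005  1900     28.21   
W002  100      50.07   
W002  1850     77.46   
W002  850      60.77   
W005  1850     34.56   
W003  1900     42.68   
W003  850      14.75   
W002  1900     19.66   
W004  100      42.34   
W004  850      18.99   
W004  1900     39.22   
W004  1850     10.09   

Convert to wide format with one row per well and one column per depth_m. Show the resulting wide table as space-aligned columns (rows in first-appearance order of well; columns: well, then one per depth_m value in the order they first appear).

Columns: well plus the 4 distinct depth_m values (1850, 100, 850, 1900).
For example, row W003 column 1850 takes porosity=58.96 from the long row (W003, 1850).

well  1850   100    850    1900 
W003  58.96  14.18  14.75  42.68
W005  34.56  14.46  90.5   28.21
W002  77.46  50.07  60.77  19.66
W004  10.09  42.34  18.99  39.22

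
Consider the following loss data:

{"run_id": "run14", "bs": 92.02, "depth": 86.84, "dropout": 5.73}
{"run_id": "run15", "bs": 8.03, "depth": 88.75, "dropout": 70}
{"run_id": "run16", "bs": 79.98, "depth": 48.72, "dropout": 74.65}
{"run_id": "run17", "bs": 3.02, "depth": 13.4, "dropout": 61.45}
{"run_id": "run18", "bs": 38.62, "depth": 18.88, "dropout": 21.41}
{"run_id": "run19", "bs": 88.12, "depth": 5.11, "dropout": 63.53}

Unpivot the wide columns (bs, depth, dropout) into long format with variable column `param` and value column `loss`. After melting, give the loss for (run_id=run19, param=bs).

Unpivoting turns each (run_id, wide-column) pair into one long row.
The wide cell at row run19, column bs holds 88.12, so the long row (run19, bs) has loss=88.12.

88.12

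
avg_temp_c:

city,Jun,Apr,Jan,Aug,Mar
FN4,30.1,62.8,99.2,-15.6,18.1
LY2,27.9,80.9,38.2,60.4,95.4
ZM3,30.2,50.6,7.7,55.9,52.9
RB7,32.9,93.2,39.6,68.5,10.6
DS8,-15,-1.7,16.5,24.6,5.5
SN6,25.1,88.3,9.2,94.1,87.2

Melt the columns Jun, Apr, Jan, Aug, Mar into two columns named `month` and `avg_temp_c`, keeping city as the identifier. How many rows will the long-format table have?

30

6 city values × 5 melted columns = 30 rows.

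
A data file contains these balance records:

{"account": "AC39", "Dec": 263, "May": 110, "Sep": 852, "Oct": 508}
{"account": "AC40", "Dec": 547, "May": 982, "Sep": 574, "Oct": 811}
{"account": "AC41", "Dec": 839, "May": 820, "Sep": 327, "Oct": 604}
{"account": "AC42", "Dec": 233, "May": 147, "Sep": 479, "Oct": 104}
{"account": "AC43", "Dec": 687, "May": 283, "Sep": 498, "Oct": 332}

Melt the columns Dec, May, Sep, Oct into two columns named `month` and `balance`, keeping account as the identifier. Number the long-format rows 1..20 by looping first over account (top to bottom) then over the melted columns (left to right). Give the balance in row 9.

20 rows total (5 × 4). Row 9: index ⌊(9-1)/4⌋ = 2 into account → AC41; (9-1) mod 4 = 0 into the melted columns → Dec.
So row 9 is (AC41, Dec, 839); balance = 839.

839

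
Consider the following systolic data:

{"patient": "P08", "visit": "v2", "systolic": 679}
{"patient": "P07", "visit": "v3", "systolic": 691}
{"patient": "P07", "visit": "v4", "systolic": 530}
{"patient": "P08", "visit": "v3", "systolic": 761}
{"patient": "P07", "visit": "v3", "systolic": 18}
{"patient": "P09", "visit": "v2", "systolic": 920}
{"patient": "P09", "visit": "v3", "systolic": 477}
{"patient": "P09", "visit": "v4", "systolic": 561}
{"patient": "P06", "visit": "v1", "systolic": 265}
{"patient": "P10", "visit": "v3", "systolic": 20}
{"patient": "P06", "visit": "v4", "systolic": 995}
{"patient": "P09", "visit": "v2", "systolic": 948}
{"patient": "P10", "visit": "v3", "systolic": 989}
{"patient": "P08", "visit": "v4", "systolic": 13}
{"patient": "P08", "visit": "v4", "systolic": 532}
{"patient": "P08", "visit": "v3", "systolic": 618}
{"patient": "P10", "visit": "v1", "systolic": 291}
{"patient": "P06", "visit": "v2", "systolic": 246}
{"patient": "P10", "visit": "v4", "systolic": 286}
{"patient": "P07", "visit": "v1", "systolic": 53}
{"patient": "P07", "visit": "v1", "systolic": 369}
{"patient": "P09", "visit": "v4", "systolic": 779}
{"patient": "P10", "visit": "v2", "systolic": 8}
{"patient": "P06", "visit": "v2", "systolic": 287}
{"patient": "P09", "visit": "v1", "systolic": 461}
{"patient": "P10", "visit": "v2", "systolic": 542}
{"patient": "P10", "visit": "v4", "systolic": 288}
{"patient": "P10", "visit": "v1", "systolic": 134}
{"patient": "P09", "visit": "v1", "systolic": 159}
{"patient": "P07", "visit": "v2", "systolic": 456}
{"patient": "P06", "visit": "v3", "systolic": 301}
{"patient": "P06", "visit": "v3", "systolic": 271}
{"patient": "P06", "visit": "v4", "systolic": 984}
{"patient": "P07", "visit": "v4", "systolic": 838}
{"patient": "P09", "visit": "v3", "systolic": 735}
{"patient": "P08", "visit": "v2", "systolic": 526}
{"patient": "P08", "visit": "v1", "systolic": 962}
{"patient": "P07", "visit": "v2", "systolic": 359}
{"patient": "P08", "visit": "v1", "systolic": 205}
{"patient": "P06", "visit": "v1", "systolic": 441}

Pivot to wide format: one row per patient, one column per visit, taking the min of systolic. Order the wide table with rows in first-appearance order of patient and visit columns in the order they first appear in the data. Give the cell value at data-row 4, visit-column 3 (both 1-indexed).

984

With rows in first-appearance order of patient, row 4 is patient=P06. visit columns in first-appearance order: v2, v3, v4, v1; column 3 is v4.
Long rows with patient=P06, visit=v4: min(995, 984) = 984.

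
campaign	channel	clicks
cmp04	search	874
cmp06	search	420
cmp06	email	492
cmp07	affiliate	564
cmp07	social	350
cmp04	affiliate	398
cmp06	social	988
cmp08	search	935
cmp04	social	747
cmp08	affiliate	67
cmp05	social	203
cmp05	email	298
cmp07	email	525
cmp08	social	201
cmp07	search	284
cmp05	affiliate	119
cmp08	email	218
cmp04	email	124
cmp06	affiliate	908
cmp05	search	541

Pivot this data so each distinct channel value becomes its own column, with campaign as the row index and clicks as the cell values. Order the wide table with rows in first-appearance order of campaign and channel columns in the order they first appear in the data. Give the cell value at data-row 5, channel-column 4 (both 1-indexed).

203

With rows in first-appearance order of campaign, row 5 is campaign=cmp05. channel columns in first-appearance order: search, email, affiliate, social; column 4 is social.
Long rows with campaign=cmp05, channel=social: clicks = 203.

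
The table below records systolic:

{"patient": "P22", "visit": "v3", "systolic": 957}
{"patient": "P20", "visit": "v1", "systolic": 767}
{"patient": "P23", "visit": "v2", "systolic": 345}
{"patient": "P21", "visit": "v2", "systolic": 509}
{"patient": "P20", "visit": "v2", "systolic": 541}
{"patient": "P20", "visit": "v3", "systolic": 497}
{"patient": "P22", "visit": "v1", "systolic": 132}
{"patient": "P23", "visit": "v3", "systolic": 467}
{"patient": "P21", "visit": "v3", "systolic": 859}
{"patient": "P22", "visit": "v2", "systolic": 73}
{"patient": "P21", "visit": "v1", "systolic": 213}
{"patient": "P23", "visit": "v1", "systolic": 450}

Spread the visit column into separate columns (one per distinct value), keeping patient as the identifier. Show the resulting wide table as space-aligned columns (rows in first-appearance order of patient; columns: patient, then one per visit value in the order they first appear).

patient  v3   v1   v2 
P22      957  132  73 
P20      497  767  541
P23      467  450  345
P21      859  213  509

Columns: patient plus the 3 distinct visit values (v3, v1, v2).
For example, row P22 column v3 takes systolic=957 from the long row (P22, v3).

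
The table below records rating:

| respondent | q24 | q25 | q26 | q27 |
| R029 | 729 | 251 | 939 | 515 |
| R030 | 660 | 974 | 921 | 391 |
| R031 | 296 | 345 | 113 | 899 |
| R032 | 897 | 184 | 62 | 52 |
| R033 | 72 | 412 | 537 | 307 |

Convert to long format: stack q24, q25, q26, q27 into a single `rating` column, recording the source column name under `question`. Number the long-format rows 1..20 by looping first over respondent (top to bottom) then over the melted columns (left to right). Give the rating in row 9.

20 rows total (5 × 4). Row 9: index ⌊(9-1)/4⌋ = 2 into respondent → R031; (9-1) mod 4 = 0 into the melted columns → q24.
So row 9 is (R031, q24, 296); rating = 296.

296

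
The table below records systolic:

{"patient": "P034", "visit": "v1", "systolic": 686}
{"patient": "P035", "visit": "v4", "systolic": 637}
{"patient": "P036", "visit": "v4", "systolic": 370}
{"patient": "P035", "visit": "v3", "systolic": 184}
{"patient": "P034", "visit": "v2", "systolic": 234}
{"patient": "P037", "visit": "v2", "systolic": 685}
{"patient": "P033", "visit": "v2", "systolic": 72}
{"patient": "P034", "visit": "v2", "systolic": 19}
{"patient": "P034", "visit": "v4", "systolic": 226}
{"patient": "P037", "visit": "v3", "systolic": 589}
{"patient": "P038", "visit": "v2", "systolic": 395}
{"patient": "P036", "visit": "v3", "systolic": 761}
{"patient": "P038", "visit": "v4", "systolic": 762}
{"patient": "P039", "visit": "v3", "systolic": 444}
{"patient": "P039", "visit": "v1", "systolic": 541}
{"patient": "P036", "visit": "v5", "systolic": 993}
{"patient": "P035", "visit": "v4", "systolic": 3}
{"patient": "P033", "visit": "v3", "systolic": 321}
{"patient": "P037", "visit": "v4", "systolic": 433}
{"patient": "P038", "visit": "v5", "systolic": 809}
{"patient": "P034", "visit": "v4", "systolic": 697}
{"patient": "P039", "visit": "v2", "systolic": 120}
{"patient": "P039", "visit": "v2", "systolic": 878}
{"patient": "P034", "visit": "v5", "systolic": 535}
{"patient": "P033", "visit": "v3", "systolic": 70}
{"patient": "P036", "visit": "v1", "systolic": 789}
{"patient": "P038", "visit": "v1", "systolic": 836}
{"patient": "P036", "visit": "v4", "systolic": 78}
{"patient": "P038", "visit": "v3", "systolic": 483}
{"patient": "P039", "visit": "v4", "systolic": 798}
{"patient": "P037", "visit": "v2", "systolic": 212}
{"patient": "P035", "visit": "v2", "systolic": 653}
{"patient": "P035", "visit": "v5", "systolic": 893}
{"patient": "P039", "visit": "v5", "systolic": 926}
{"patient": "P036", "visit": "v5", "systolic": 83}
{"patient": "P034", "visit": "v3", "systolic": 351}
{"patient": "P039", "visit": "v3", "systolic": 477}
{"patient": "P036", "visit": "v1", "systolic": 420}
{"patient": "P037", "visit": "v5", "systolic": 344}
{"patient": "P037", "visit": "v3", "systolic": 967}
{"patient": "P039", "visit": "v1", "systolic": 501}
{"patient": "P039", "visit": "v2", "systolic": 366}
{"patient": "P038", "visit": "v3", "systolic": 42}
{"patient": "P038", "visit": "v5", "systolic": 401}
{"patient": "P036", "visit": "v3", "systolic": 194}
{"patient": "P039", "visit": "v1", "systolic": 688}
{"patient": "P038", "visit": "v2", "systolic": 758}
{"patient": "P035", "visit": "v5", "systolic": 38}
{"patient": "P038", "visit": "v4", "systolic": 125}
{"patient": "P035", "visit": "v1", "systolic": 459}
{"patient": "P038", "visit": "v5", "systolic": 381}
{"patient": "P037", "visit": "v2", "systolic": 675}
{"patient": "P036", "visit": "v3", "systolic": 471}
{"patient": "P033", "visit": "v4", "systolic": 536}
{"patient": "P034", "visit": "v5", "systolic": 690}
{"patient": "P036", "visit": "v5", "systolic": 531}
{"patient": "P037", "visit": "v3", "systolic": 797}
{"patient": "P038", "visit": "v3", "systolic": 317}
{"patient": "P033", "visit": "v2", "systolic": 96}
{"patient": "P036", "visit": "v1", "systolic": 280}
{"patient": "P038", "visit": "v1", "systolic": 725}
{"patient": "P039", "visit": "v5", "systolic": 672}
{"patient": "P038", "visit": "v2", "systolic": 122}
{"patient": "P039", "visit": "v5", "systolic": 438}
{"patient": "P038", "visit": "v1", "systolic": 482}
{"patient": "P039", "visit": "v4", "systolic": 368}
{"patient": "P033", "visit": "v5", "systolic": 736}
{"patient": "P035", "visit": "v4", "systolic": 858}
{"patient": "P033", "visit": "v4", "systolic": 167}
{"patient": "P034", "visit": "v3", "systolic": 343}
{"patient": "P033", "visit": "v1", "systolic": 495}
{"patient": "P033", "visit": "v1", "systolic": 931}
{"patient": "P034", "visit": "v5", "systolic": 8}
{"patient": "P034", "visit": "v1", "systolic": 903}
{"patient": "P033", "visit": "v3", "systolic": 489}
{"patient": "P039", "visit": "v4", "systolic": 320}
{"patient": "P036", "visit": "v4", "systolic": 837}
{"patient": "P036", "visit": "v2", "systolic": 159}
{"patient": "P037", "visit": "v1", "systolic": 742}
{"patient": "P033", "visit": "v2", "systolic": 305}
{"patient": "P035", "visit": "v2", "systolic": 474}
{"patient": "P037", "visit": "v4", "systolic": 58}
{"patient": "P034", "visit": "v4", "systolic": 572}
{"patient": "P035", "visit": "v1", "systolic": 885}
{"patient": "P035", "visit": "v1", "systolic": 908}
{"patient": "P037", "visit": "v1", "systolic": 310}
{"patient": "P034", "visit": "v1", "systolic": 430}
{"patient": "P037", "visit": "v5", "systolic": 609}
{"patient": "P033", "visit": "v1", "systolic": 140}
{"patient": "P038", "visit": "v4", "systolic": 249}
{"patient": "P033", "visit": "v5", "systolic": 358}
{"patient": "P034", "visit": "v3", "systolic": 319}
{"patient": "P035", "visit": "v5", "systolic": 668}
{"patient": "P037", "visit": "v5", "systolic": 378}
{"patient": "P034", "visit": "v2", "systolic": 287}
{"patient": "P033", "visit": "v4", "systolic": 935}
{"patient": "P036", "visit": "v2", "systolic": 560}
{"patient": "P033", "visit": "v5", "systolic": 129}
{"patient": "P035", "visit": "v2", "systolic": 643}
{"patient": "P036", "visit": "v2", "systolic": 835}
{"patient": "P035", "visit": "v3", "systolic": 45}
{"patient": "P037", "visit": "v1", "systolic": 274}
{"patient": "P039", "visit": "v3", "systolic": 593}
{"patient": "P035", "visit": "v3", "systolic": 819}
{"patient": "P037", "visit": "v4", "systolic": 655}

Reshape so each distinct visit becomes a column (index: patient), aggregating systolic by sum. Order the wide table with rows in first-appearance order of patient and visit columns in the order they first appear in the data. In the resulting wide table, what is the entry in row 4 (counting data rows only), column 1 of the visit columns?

1326

With rows in first-appearance order of patient, row 4 is patient=P037. visit columns in first-appearance order: v1, v4, v3, v2, v5; column 1 is v1.
Long rows with patient=P037, visit=v1: 742 + 310 + 274 = 1326.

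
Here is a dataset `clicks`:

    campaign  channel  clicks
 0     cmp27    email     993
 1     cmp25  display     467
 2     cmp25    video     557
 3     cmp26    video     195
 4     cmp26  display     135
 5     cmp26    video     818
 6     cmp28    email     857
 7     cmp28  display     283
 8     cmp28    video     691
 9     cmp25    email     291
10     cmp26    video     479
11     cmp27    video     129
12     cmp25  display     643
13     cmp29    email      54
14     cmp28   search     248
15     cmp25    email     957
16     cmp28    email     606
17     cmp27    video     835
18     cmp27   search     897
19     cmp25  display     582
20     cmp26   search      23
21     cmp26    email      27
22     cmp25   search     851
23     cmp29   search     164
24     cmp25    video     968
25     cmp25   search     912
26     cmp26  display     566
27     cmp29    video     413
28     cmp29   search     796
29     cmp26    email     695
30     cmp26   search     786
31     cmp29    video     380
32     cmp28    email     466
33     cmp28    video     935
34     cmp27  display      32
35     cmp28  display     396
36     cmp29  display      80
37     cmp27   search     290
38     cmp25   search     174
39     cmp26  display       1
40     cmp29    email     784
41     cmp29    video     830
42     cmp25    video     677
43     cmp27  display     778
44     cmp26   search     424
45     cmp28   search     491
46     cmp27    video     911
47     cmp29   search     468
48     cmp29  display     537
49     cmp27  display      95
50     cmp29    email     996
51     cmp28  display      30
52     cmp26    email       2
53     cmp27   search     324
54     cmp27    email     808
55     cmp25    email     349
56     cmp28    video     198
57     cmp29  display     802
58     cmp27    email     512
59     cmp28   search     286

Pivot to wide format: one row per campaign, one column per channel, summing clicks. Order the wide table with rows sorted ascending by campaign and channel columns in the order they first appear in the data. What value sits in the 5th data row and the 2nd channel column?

With rows sorted ascending by campaign, row 5 is campaign=cmp29. channel columns in first-appearance order: email, display, video, search; column 2 is display.
Long rows with campaign=cmp29, channel=display: 80 + 537 + 802 = 1419.

1419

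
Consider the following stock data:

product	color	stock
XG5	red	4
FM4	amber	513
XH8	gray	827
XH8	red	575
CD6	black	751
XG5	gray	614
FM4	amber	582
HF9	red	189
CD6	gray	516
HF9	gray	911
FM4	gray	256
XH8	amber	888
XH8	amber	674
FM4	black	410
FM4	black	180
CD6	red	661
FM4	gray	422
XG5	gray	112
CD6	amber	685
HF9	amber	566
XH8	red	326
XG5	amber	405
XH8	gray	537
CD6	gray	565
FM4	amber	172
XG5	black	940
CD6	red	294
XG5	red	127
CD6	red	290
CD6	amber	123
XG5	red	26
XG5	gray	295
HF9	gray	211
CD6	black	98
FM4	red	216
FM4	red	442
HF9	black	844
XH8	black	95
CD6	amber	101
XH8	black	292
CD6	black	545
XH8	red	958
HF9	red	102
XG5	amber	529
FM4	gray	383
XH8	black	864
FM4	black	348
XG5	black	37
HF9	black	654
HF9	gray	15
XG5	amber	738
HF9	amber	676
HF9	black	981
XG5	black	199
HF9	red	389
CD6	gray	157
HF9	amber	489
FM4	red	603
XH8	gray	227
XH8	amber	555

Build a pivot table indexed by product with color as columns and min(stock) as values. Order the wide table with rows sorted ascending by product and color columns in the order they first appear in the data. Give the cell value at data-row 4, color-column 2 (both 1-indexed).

With rows sorted ascending by product, row 4 is product=XG5. color columns in first-appearance order: red, amber, gray, black; column 2 is amber.
Long rows with product=XG5, color=amber: min(405, 529, 738) = 405.

405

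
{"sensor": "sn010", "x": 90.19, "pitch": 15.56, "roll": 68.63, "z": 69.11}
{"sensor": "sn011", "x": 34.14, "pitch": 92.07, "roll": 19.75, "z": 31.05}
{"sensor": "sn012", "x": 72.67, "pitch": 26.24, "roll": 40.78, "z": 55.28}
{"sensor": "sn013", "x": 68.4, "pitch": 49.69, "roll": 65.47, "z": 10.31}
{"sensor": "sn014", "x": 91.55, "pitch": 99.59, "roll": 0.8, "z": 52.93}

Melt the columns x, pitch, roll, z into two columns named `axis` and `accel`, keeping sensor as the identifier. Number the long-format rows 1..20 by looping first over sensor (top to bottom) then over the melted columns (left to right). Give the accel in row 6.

20 rows total (5 × 4). Row 6: index ⌊(6-1)/4⌋ = 1 into sensor → sn011; (6-1) mod 4 = 1 into the melted columns → pitch.
So row 6 is (sn011, pitch, 92.07); accel = 92.07.

92.07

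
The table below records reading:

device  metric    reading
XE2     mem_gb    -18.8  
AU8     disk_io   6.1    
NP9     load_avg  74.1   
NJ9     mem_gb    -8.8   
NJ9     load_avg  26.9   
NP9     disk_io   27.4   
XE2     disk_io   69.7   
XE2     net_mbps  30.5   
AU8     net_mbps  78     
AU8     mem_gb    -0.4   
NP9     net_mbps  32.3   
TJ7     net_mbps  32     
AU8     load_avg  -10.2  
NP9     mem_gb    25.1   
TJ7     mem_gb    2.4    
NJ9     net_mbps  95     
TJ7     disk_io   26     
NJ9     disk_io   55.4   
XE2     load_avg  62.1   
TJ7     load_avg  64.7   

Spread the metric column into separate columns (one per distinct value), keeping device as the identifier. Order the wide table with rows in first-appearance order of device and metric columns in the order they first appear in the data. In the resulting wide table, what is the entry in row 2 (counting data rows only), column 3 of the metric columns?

-10.2

With rows in first-appearance order of device, row 2 is device=AU8. metric columns in first-appearance order: mem_gb, disk_io, load_avg, net_mbps; column 3 is load_avg.
Long rows with device=AU8, metric=load_avg: reading = -10.2.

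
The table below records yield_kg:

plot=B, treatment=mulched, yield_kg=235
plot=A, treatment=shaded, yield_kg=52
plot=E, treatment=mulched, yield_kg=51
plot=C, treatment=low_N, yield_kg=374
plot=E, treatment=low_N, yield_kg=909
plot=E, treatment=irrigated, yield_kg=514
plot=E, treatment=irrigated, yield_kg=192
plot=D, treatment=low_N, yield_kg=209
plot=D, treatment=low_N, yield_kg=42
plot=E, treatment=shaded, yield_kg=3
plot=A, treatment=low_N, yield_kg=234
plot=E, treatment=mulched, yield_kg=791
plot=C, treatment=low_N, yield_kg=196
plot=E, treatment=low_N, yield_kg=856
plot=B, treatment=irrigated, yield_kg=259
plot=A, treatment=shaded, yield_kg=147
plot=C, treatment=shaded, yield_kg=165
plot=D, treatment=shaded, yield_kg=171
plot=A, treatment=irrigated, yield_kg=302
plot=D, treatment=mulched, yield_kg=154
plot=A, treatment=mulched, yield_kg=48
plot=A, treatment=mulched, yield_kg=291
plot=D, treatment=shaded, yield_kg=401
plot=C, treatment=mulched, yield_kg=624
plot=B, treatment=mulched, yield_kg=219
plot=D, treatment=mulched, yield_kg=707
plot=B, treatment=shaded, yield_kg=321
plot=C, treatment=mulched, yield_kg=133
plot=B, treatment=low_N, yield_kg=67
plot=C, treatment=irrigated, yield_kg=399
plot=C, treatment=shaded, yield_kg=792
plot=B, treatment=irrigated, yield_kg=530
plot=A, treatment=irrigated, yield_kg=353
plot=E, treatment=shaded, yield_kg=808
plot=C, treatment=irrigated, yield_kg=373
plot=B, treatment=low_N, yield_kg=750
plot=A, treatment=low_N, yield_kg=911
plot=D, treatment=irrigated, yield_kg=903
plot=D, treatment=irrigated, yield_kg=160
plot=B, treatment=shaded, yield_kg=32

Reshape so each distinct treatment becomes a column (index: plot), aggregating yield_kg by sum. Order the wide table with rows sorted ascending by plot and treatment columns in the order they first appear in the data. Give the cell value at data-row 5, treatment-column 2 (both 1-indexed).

811

With rows sorted ascending by plot, row 5 is plot=E. treatment columns in first-appearance order: mulched, shaded, low_N, irrigated; column 2 is shaded.
Long rows with plot=E, treatment=shaded: 3 + 808 = 811.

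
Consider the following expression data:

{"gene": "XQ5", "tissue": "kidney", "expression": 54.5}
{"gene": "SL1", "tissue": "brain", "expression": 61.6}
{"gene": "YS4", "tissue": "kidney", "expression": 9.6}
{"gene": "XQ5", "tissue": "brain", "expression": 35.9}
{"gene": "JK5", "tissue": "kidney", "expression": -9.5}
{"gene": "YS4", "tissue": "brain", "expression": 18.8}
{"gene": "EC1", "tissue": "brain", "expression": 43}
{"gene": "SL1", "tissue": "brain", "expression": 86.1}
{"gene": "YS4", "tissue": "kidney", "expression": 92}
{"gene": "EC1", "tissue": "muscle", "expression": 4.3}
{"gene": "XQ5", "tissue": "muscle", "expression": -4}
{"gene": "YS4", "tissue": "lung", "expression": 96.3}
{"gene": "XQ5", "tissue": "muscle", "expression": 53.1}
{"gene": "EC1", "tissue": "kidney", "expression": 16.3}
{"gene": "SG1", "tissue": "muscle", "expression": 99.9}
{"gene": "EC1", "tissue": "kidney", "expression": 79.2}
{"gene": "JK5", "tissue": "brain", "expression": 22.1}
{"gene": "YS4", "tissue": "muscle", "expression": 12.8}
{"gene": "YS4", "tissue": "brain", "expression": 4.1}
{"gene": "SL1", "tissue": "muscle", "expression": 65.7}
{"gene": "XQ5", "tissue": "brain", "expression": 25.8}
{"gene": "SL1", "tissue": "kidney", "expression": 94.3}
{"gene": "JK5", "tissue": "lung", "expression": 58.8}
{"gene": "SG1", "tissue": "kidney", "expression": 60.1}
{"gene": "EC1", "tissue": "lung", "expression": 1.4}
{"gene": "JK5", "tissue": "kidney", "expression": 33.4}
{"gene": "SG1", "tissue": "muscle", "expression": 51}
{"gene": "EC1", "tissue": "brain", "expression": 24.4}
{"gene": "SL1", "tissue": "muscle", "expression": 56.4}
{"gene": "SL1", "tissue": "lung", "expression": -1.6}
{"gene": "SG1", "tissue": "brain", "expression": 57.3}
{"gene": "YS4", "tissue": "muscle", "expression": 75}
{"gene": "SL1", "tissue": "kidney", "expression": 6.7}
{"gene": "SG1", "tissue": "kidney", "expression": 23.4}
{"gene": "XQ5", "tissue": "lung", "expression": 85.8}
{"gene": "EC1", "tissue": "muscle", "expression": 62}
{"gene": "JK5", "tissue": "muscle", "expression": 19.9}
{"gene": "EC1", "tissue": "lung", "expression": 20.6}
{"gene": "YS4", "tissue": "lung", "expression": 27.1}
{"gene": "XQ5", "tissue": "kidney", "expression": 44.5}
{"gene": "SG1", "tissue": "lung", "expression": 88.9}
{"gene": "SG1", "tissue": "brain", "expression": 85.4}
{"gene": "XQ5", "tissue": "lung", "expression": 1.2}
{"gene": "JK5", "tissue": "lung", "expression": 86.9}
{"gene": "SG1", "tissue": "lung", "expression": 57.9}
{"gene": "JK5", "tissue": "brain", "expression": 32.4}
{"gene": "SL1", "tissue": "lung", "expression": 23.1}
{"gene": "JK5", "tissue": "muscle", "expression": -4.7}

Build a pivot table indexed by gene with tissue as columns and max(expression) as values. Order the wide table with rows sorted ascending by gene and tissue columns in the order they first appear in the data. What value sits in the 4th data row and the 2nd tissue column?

With rows sorted ascending by gene, row 4 is gene=SL1. tissue columns in first-appearance order: kidney, brain, muscle, lung; column 2 is brain.
Long rows with gene=SL1, tissue=brain: max(61.6, 86.1) = 86.1.

86.1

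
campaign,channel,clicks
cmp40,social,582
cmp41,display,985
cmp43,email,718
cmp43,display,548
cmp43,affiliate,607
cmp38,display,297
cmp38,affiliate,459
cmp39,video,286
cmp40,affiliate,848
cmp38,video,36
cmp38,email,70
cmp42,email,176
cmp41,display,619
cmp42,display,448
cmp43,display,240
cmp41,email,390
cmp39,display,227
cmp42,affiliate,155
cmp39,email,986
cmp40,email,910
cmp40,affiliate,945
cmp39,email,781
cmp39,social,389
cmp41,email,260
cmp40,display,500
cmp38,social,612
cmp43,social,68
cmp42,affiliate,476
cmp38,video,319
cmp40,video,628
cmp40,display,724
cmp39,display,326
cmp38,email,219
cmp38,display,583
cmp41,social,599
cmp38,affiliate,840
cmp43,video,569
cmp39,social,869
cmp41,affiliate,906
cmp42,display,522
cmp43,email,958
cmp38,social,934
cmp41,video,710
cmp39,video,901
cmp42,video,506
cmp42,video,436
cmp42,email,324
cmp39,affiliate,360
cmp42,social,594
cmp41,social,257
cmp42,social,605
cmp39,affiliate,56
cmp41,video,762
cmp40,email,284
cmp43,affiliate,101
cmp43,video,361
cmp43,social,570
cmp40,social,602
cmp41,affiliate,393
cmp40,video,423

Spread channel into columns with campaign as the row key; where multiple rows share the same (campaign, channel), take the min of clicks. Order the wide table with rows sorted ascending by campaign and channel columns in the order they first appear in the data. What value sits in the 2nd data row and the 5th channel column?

With rows sorted ascending by campaign, row 2 is campaign=cmp39. channel columns in first-appearance order: social, display, email, affiliate, video; column 5 is video.
Long rows with campaign=cmp39, channel=video: min(286, 901) = 286.

286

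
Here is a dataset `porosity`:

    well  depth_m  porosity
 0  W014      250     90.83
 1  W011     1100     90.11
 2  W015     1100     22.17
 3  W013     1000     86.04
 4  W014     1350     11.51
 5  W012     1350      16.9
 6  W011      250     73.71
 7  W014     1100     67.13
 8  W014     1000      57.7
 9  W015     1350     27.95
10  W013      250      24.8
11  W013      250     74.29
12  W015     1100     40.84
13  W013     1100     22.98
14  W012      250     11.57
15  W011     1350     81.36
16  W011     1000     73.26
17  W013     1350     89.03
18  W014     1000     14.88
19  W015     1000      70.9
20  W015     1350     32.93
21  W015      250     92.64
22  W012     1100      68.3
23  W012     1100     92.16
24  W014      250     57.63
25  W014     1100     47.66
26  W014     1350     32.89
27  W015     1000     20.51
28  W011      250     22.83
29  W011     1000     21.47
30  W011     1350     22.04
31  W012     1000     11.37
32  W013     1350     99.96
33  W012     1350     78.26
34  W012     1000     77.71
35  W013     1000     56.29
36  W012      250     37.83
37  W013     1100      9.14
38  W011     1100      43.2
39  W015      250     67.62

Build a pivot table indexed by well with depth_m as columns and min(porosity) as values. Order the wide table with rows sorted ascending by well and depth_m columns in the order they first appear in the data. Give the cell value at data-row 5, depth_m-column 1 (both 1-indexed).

With rows sorted ascending by well, row 5 is well=W015. depth_m columns in first-appearance order: 250, 1100, 1000, 1350; column 1 is 250.
Long rows with well=W015, depth_m=250: min(92.64, 67.62) = 67.62.

67.62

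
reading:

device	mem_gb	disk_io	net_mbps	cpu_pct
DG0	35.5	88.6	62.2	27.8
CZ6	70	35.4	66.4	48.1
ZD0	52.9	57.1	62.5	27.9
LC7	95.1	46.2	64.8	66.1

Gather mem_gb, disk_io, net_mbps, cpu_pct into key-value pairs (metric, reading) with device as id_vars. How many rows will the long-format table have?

16

4 device values × 4 melted columns = 16 rows.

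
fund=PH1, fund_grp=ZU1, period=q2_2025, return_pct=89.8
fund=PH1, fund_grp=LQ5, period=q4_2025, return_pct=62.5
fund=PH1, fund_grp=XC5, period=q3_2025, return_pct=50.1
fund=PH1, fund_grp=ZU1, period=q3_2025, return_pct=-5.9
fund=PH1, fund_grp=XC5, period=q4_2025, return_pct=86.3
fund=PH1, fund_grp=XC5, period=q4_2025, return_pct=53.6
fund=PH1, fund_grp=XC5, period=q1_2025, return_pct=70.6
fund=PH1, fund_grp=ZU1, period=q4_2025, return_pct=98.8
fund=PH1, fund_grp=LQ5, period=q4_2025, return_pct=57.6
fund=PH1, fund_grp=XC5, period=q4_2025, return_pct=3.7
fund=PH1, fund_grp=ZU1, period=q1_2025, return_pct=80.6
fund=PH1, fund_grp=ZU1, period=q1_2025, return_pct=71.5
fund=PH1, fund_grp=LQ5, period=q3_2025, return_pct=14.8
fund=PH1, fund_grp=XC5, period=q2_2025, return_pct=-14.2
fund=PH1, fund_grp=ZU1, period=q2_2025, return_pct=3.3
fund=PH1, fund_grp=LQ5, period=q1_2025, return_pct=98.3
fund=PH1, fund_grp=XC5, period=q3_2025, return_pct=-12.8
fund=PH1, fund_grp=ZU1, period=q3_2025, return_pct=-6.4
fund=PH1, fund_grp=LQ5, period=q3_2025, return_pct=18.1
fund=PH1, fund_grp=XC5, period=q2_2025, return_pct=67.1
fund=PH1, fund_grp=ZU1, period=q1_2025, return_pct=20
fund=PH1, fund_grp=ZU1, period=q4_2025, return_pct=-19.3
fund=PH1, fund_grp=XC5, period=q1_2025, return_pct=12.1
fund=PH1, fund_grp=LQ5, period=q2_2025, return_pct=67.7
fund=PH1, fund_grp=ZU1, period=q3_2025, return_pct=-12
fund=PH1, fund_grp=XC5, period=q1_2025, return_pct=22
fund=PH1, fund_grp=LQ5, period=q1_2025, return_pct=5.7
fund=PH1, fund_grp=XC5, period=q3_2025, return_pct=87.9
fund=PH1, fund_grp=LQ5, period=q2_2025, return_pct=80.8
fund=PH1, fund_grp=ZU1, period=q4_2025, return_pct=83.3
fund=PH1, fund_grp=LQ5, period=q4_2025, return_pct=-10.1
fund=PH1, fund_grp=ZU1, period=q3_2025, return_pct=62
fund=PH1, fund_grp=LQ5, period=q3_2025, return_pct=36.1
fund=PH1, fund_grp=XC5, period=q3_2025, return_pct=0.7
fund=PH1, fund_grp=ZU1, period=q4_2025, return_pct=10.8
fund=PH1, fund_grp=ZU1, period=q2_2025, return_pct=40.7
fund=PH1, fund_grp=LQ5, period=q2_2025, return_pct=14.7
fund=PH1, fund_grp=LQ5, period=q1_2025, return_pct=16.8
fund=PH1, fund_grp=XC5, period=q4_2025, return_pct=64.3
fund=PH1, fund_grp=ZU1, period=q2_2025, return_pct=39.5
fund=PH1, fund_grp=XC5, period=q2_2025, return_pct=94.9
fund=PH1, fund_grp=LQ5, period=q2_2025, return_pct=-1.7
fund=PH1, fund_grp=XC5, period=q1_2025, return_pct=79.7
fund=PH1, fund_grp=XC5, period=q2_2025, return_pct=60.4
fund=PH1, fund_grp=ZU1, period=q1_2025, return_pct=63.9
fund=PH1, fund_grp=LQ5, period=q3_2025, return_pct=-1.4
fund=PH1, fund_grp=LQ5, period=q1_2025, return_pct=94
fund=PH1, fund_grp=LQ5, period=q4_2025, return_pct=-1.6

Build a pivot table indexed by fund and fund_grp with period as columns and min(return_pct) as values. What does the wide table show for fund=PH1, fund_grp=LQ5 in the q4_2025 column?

Rows with fund=PH1, fund_grp=LQ5 and period=q4_2025: return_pct values are 62.5, 57.6, -10.1, -1.6.
min(62.5, 57.6, -10.1, -1.6) = -10.1.

-10.1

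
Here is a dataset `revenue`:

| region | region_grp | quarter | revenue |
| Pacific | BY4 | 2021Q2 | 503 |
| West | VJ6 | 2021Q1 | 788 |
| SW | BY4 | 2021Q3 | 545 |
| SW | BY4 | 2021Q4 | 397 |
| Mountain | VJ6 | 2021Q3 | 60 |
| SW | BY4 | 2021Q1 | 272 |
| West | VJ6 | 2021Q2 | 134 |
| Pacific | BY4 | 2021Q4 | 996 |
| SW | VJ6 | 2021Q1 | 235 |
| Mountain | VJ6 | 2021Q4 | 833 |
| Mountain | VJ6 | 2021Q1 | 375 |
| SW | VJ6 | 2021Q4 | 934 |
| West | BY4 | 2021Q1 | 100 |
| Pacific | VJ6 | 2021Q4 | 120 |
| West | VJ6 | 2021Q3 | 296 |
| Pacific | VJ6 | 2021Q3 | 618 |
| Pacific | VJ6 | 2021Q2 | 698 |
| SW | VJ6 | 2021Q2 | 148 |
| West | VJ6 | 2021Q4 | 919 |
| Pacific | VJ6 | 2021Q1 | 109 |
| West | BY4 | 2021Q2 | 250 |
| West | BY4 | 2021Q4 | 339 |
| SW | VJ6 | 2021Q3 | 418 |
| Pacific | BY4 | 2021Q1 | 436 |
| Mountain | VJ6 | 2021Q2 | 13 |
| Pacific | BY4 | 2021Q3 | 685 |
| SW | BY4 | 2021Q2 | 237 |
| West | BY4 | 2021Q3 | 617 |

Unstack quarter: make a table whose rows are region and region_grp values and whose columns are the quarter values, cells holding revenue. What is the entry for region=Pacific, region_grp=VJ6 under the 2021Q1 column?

Wide layout: rows indexed by region and region_grp, columns are the 4 distinct quarter values (2021Q2, 2021Q1, 2021Q3, 2021Q4).
Cell (region=Pacific, region_grp=VJ6, quarter=2021Q1) draws from the long row where region=Pacific, region_grp=VJ6 and quarter=2021Q1, which has revenue=109.

109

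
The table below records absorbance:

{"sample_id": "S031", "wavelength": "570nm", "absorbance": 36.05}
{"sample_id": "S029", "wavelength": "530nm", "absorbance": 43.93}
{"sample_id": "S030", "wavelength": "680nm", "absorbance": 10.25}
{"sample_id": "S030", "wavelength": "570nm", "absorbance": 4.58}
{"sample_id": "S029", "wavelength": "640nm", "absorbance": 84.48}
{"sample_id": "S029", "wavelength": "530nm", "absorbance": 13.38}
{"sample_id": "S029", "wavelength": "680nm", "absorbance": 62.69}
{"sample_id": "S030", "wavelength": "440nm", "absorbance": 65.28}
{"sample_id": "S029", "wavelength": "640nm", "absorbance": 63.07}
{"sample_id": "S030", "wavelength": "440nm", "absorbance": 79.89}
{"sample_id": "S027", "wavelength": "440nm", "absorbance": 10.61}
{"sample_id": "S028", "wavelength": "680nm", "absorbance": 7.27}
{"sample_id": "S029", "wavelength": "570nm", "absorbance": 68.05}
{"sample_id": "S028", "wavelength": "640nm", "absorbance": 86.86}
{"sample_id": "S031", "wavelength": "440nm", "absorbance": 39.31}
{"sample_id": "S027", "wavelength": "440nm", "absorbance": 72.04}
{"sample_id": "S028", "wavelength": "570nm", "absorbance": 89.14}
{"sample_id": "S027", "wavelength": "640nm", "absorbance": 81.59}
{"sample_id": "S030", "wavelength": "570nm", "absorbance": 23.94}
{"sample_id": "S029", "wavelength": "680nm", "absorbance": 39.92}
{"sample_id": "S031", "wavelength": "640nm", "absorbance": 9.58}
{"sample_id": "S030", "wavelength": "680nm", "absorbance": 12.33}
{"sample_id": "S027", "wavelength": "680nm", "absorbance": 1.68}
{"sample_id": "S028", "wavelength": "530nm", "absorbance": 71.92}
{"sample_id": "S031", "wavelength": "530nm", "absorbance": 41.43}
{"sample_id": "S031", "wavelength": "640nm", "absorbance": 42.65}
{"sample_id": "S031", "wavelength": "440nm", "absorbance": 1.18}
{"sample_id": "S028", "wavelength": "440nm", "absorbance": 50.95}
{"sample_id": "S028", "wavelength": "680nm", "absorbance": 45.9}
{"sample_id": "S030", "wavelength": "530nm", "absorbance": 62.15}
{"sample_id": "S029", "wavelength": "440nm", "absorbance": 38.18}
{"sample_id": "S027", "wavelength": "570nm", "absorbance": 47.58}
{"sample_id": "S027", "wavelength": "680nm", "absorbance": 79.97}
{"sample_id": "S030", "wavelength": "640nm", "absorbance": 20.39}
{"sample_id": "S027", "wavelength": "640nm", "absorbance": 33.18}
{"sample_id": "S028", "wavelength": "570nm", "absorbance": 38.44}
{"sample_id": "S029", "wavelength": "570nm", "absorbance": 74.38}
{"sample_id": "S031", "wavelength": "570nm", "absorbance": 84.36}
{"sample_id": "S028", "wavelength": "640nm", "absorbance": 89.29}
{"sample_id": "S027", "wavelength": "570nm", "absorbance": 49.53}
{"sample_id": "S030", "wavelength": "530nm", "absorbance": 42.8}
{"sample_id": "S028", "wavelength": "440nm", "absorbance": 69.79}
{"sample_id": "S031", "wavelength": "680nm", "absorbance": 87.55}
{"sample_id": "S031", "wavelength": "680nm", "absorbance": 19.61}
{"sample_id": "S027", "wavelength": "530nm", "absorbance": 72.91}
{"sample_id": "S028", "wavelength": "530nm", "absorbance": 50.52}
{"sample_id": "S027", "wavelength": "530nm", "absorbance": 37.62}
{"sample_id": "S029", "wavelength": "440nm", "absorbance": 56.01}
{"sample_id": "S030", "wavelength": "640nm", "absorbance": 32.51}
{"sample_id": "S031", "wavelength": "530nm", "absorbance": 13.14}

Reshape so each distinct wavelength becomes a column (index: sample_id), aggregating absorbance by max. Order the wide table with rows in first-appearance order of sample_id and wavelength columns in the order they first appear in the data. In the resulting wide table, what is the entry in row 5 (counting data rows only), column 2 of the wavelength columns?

With rows in first-appearance order of sample_id, row 5 is sample_id=S028. wavelength columns in first-appearance order: 570nm, 530nm, 680nm, 640nm, 440nm; column 2 is 530nm.
Long rows with sample_id=S028, wavelength=530nm: max(71.92, 50.52) = 71.92.

71.92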